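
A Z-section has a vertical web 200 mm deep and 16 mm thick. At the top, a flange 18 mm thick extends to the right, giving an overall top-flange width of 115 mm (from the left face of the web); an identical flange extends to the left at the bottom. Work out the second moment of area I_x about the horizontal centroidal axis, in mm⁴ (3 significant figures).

Decompose the section into non-overlapping parts with the origin at the bottom-left of its bounding rectangle.
Web: 16 × 200, A = 3 200 mm², y = 100 mm, Ī = 10 666 667 mm⁴.
Top flange (beyond web): 99 × 18, A = 1 782 mm², y = 191 mm, Ī = 48 114 mm⁴.
Bottom flange (beyond web): 99 × 18, A = 1 782 mm², y = 9 mm, Ī = 48 114 mm⁴.
Centroid: ȳ = ΣA·y / ΣA = 100 mm.
Transfer each piece to the horizontal centroidal axis using Ī + A·d² with d = y − 100:
  web: d = 0 mm → contributes +10 666 667 mm⁴
  top flange (beyond web): d = 91 mm → contributes +14 804 856 mm⁴
  bottom flange (beyond web): d = -91 mm → contributes +14 804 856 mm⁴
Total I = 40 276 379 mm⁴.

I_x ≈ 4.03 × 10⁷ mm⁴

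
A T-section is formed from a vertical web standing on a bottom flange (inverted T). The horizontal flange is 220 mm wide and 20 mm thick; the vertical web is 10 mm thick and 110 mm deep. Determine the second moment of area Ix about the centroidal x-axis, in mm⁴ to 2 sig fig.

Ix ≈ 5.0 × 10⁶ mm⁴

Break the section into simple shapes (no overlaps), measuring from the bottom-left corner of the bounding box.
Flange: 220 × 20, A = 4 400 mm², y = 10 mm, Ī = 146 667 mm⁴.
Web: 10 × 110, A = 1 100 mm², y = 75 mm, Ī = 1 109 167 mm⁴.
Centroid: ȳ = ΣA·y / ΣA = 23 mm.
Transfer each piece to the centroidal x-axis using Ī + A·d² with d = y − 23:
  flange: d = -13 mm → contributes +890 267 mm⁴
  web: d = 52 mm → contributes +4 083 567 mm⁴
Total I = 4 973 833 mm⁴.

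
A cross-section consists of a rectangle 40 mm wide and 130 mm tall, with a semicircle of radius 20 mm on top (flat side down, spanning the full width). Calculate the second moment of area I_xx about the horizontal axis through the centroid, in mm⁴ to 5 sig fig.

I_xx ≈ 1.0368 × 10⁷ mm⁴

Break the section into simple shapes (no overlaps), measuring from the bottom-left corner of the bounding box.
Rectangular body: 40 × 130, A = 5 200 mm², y = 65 mm, Ī = 7 323 333 mm⁴.
Semicircular cap: semicircle r = 20, A = 628.3185 mm², y = 138.4883 mm, Ī = 17561.11 mm⁴.
Centroid: ȳ = ΣA·y / ΣA = 72.92236 mm.
Transfer each piece to the horizontal axis through the centroid using Ī + A·d² with d = y − 72.92236:
  rectangular body: d = -7.92236 mm → contributes +7 649 705 mm⁴
  semicircular cap: d = 65.5659 mm → contributes +2 718 632 mm⁴
Total I = 10 368 337 mm⁴.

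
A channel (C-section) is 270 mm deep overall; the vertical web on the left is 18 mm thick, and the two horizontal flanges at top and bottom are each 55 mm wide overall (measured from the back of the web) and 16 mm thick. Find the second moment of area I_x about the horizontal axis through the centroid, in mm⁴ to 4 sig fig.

I_x ≈ 4.865 × 10⁷ mm⁴

Break the section into simple shapes (no overlaps), measuring from the bottom-left corner of the bounding box.
Web: 18 × 270, A = 4 860 mm², y = 135 mm, Ī = 29 524 500 mm⁴.
Top flange (beyond web): 37 × 16, A = 592 mm², y = 262 mm, Ī = 12629.3 mm⁴.
Bottom flange (beyond web): 37 × 16, A = 592 mm², y = 8 mm, Ī = 12629.3 mm⁴.
By symmetry the centroid is at mid-height, ȳ = 135 mm.
Transfer each piece to the horizontal axis through the centroid using Ī + A·d² with d = y − 135:
  web: d = 0 mm → contributes +29 524 500 mm⁴
  top flange (beyond web): d = 127 mm → contributes +9 560 997 mm⁴
  bottom flange (beyond web): d = -127 mm → contributes +9 560 997 mm⁴
Total I = 48 646 495 mm⁴.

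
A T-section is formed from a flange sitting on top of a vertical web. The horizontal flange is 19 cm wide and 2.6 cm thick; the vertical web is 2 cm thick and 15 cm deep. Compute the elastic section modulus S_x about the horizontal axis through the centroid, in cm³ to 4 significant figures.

Treat the section as a set of non-overlapping primitives; coordinates are from the bounding-box lower-left.
Flange: 19 × 2.6, A = 49.4 cm², y = 16.3 cm, Ī = 27.8287 cm⁴.
Web: 2 × 15, A = 30 cm², y = 7.5 cm, Ī = 562.5 cm⁴.
Centroid: ȳ = ΣA·y / ΣA = 12.9751 cm.
Transfer each piece to the horizontal axis through the centroid using Ī + A·d² with d = y − 12.9751:
  flange: d = 3.32494 cm → contributes +573.956 cm⁴
  web: d = -5.47506 cm → contributes +1461.79 cm⁴
Total I = 2035.75 cm⁴.
Extreme fibre distance c = 12.9751 cm; S = I/c = 156.897 cm³.

S_x ≈ 156.9 cm³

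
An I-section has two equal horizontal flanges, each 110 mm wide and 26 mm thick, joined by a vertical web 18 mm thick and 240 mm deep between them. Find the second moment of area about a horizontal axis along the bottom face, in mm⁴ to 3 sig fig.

I_base ≈ 3.36 × 10⁸ mm⁴

Treat the section as a set of non-overlapping primitives; coordinates are from the bounding-box lower-left.
Bottom flange: 110 × 26, A = 2 860 mm², y = 13 mm, Ī = 161 113 mm⁴.
Web: 18 × 240, A = 4 320 mm², y = 146 mm, Ī = 20 736 000 mm⁴.
Top flange: 110 × 26, A = 2 860 mm², y = 279 mm, Ī = 161 113 mm⁴.
Transfer each piece to a horizontal axis along the bottom face using Ī + A·d² with d = y − 0:
  bottom flange: d = 13 mm → contributes +644 453 mm⁴
  web: d = 146 mm → contributes +112 821 120 mm⁴
  top flange: d = 279 mm → contributes +222 786 373 mm⁴
Total I = 336 251 947 mm⁴.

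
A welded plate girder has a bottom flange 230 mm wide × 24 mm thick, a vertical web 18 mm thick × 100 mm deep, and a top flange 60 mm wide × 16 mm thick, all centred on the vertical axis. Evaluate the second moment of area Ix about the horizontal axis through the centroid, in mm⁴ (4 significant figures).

Break the section into simple shapes (no overlaps), measuring from the bottom-left corner of the bounding box.
Bottom plate: 230 × 24, A = 5 520 mm², y = 12 mm, Ī = 264 960 mm⁴.
Web plate: 18 × 100, A = 1 800 mm², y = 74 mm, Ī = 1 500 000 mm⁴.
Top plate: 60 × 16, A = 960 mm², y = 132 mm, Ī = 20 480 mm⁴.
Centroid: ȳ = ΣA·y / ΣA = 39.3913 mm.
Transfer each piece to the horizontal axis through the centroid using Ī + A·d² with d = y − 39.3913:
  bottom plate: d = -27.3913 mm → contributes +4 406 525 mm⁴
  web plate: d = 34.6087 mm → contributes +3 655 971 mm⁴
  top plate: d = 92.6087 mm → contributes +8 253 796 mm⁴
Total I = 16 316 292 mm⁴.

Ix ≈ 1.632 × 10⁷ mm⁴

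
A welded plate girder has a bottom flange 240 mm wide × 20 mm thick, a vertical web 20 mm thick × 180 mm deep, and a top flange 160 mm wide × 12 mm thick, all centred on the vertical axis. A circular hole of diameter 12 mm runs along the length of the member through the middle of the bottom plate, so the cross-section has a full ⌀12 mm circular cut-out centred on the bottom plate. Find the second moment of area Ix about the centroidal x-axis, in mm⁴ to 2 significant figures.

Break the section into simple shapes (no overlaps), measuring from the bottom-left corner of the bounding box.
Bottom plate: 240 × 20, A = 4 800 mm², y = 10 mm, Ī = 160 000 mm⁴.
Web plate: 20 × 180, A = 3 600 mm², y = 110 mm, Ī = 9 720 000 mm⁴.
Top plate: 160 × 12, A = 1 920 mm², y = 206 mm, Ī = 23 040 mm⁴.
Hole (subtracted): ⌀12, A = 113.1 mm², y = 10 mm, Ī = 1 018 mm⁴.
Centroid: ȳ = ΣA·y / ΣA = 82.14 mm.
Transfer each piece to the centroidal x-axis using Ī + A·d² with d = y − 82.14:
  bottom plate: d = -72.14 mm → contributes +25 139 658 mm⁴
  web plate: d = 27.86 mm → contributes +12 514 364 mm⁴
  top plate: d = 123.9 mm → contributes +29 478 613 mm⁴
  hole: d = -72.14 mm → contributes −589 587 mm⁴
Total I = 66 543 047 mm⁴.

Ix ≈ 6.7 × 10⁷ mm⁴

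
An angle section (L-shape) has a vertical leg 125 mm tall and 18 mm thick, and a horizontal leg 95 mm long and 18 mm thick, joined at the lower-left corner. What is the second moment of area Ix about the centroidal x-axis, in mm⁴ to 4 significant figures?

Decompose the section into non-overlapping parts with the origin at the bottom-left of its bounding rectangle.
Vertical leg: 18 × 125, A = 2 250 mm², y = 62.5 mm, Ī = 2 929 688 mm⁴.
Horizontal leg (remainder): 77 × 18, A = 1 386 mm², y = 9 mm, Ī = 37 422 mm⁴.
Centroid: ȳ = ΣA·y / ΣA = 42.1064 mm.
Transfer each piece to the centroidal x-axis using Ī + A·d² with d = y − 42.1064:
  vertical leg: d = 20.3936 mm → contributes +3 865 457 mm⁴
  horizontal leg (remainder): d = -33.1064 mm → contributes +1 556 528 mm⁴
Total I = 5 421 985 mm⁴.

Ix ≈ 5.422 × 10⁶ mm⁴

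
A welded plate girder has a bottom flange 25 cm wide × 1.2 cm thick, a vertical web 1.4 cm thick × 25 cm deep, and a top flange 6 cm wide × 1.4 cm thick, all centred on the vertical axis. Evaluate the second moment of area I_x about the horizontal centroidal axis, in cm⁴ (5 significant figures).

I_x ≈ 7355.4 cm⁴

Split into non-overlapping primitives; take the origin at the lower-left of the bounding box.
Bottom plate: 25 × 1.2, A = 30 cm², y = 0.6 cm, Ī = 3.6 cm⁴.
Web plate: 1.4 × 25, A = 35 cm², y = 13.7 cm, Ī = 1822.917 cm⁴.
Top plate: 6 × 1.4, A = 8.4 cm², y = 26.9 cm, Ī = 1.372 cm⁴.
Centroid: ȳ = ΣA·y / ΣA = 9.856403 cm.
Transfer each piece to the horizontal centroidal axis using Ī + A·d² with d = y − 9.856403:
  bottom plate: d = -9.256403 cm → contributes +2574.03 cm⁴
  web plate: d = 3.843597 cm → contributes +2339.98 cm⁴
  top plate: d = 17.0436 cm → contributes +2441.439 cm⁴
Total I = 7355.449 cm⁴.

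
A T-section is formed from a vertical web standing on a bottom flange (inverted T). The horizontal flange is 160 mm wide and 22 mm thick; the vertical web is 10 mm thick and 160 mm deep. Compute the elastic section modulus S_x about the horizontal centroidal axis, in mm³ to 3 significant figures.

S_x ≈ 8.88 × 10⁴ mm³

Treat the section as a set of non-overlapping primitives; coordinates are from the bounding-box lower-left.
Flange: 160 × 22, A = 3 520 mm², y = 11 mm, Ī = 141 973 mm⁴.
Web: 10 × 160, A = 1 600 mm², y = 102 mm, Ī = 3 413 333 mm⁴.
Centroid: ȳ = ΣA·y / ΣA = 39.438 mm.
Transfer each piece to the horizontal centroidal axis using Ī + A·d² with d = y − 39.438:
  flange: d = -28.438 mm → contributes +2 988 567 mm⁴
  web: d = 62.563 mm → contributes +9 675 840 mm⁴
Total I = 12 664 407 mm⁴.
Extreme fibre distance c = 142.56 mm; S = I/c = 88 834 mm³.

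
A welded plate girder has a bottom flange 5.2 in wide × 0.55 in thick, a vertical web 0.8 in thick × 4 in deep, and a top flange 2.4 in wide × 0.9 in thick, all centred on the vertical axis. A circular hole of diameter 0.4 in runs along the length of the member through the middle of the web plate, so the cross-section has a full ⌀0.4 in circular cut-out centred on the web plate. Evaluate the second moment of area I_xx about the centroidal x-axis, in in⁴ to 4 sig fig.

I_xx ≈ 32.07 in⁴

Break the section into simple shapes (no overlaps), measuring from the bottom-left corner of the bounding box.
Bottom plate: 5.2 × 0.55, A = 2.86 in², y = 0.275 in, Ī = 0.0720958 in⁴.
Web plate: 0.8 × 4, A = 3.2 in², y = 2.55 in, Ī = 4.26667 in⁴.
Top plate: 2.4 × 0.9, A = 2.16 in², y = 5 in, Ī = 0.1458 in⁴.
Hole (subtracted): ⌀0.4, A = 0.125664 in², y = 2.55 in, Ī = 0.00125664 in⁴.
Centroid: ȳ = ΣA·y / ΣA = 2.39996 in.
Transfer each piece to the centroidal x-axis using Ī + A·d² with d = y − 2.39996:
  bottom plate: d = -2.12496 in → contributes +12.9863 in⁴
  web plate: d = 0.150043 in → contributes +4.33871 in⁴
  top plate: d = 2.60004 in → contributes +14.7479 in⁴
  hole: d = 0.150043 in → contributes −0.0040857 in⁴
Total I = 32.0688 in⁴.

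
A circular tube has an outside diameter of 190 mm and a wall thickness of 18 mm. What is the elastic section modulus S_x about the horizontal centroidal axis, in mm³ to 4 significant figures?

S_x ≈ 3.828 × 10⁵ mm³

Split into non-overlapping primitives; take the origin at the lower-left of the bounding box.
Outer circle: ⌀190, A = 28352.9 mm², y = 95 mm, Ī = 63 971 171 mm⁴.
Bore (subtracted): ⌀154, A = 18626.5 mm², y = 95 mm, Ī = 27 609 134 mm⁴.
By symmetry the centroid is at mid-height, ȳ = 95 mm.
All pieces are centred on the horizontal centroidal axis, so I = ΣĪ (holes subtracted) = 36 362 037 mm⁴.
Extreme fibre distance c = 95 mm; S = I/c = 382 758 mm³.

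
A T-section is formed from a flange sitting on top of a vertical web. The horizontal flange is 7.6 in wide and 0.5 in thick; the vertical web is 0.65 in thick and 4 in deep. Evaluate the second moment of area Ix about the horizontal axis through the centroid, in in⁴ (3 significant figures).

Ix ≈ 11.4 in⁴

Break the section into simple shapes (no overlaps), measuring from the bottom-left corner of the bounding box.
Flange: 7.6 × 0.5, A = 3.8 in², y = 4.25 in, Ī = 0.079167 in⁴.
Web: 0.65 × 4, A = 2.6 in², y = 2 in, Ī = 3.4667 in⁴.
Centroid: ȳ = ΣA·y / ΣA = 3.3359 in.
Transfer each piece to the horizontal axis through the centroid using Ī + A·d² with d = y − 3.3359:
  flange: d = 0.91406 in → contributes +3.2541 in⁴
  web: d = -1.3359 in → contributes +8.107 in⁴
Total I = 11.361 in⁴.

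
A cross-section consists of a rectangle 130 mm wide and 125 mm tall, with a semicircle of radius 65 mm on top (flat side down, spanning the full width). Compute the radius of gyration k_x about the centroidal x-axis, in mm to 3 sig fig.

Treat the section as a set of non-overlapping primitives; coordinates are from the bounding-box lower-left.
Rectangular body: 130 × 125, A = 16 250 mm², y = 62.5 mm, Ī = 21 158 854 mm⁴.
Semicircular cap: semicircle r = 65, A = 6636.6 mm², y = 152.59 mm, Ī = 1 959 230 mm⁴.
Centroid: ȳ = ΣA·y / ΣA = 88.623 mm.
Transfer each piece to the centroidal x-axis using Ī + A·d² with d = y − 88.623:
  rectangular body: d = -26.123 mm → contributes +32 248 210 mm⁴
  semicircular cap: d = 63.964 mm → contributes +29 111 934 mm⁴
Total I = 61 360 144 mm⁴.
Radius of gyration: k = √(I/A) = √(61 360 144 / 22 887) = 51.779 mm.

k_x ≈ 51.8 mm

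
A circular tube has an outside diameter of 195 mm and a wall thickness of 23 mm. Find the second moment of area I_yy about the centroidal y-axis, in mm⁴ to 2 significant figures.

I_yy ≈ 4.7 × 10⁷ mm⁴

Decompose the section into non-overlapping parts with the origin at the bottom-left of its bounding rectangle.
Outer circle: ⌀195, A = 29 865 mm², x = 97.5 mm, Ī = 70 975 481 mm⁴.
Bore (subtracted): ⌀149, A = 17 437 mm², x = 97.5 mm, Ī = 24 194 406 mm⁴.
By symmetry the centroid is at mid-width, x̄ = 97.5 mm.
All pieces are centred on the centroidal y-axis, so I = ΣĪ (holes subtracted) = 46 781 075 mm⁴.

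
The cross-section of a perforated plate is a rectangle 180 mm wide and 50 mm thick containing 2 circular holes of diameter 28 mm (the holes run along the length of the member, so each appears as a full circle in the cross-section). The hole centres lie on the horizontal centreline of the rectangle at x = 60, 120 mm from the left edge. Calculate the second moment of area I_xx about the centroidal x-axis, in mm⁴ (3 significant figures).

I_xx ≈ 1.81 × 10⁶ mm⁴

Split into non-overlapping primitives; take the origin at the lower-left of the bounding box.
Plate: 180 × 50, A = 9 000 mm², y = 25 mm, Ī = 1 875 000 mm⁴.
Hole 1 (subtracted): ⌀28, A = 615.75 mm², y = 25 mm, Ī = 30 172 mm⁴.
Hole 2 (subtracted): ⌀28, A = 615.75 mm², y = 25 mm, Ī = 30 172 mm⁴.
By symmetry the centroid is at mid-height, ȳ = 25 mm.
All pieces are centred on the centroidal x-axis, so I = ΣĪ (holes subtracted) = 1 814 656 mm⁴.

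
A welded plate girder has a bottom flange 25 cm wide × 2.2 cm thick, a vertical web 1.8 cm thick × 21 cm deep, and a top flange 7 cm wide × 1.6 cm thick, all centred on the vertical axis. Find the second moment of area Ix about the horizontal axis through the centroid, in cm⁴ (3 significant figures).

Decompose the section into non-overlapping parts with the origin at the bottom-left of its bounding rectangle.
Bottom plate: 25 × 2.2, A = 55 cm², y = 1.1 cm, Ī = 22.183 cm⁴.
Web plate: 1.8 × 21, A = 37.8 cm², y = 12.7 cm, Ī = 1389.2 cm⁴.
Top plate: 7 × 1.6, A = 11.2 cm², y = 24 cm, Ī = 2.3893 cm⁴.
Centroid: ȳ = ΣA·y / ΣA = 7.7823 cm.
Transfer each piece to the horizontal axis through the centroid using Ī + A·d² with d = y − 7.7823:
  bottom plate: d = -6.6823 cm → contributes +2478.1 cm⁴
  web plate: d = 4.9177 cm → contributes +2303.3 cm⁴
  top plate: d = 16.218 cm → contributes +2948.1 cm⁴
Total I = 7729.5 cm⁴.

Ix ≈ 7730 cm⁴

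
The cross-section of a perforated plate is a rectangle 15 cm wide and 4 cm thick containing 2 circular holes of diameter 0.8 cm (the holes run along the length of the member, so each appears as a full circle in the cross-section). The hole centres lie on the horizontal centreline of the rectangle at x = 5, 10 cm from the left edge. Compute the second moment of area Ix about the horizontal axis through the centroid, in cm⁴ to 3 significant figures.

Split into non-overlapping primitives; take the origin at the lower-left of the bounding box.
Plate: 15 × 4, A = 60 cm², y = 2 cm, Ī = 80 cm⁴.
Hole 1 (subtracted): ⌀0.8, A = 0.50265 cm², y = 2 cm, Ī = 0.020106 cm⁴.
Hole 2 (subtracted): ⌀0.8, A = 0.50265 cm², y = 2 cm, Ī = 0.020106 cm⁴.
By symmetry the centroid is at mid-height, ȳ = 2 cm.
All pieces are centred on the horizontal axis through the centroid, so I = ΣĪ (holes subtracted) = 79.96 cm⁴.

Ix ≈ 80.0 cm⁴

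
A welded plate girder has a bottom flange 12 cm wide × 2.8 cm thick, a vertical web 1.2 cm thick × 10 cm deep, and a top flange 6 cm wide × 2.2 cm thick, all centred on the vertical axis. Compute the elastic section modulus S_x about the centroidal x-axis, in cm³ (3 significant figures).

S_x ≈ 178 cm³

Split into non-overlapping primitives; take the origin at the lower-left of the bounding box.
Bottom plate: 12 × 2.8, A = 33.6 cm², y = 1.4 cm, Ī = 21.952 cm⁴.
Web plate: 1.2 × 10, A = 12 cm², y = 7.8 cm, Ī = 100 cm⁴.
Top plate: 6 × 2.2, A = 13.2 cm², y = 13.9 cm, Ī = 5.324 cm⁴.
Centroid: ȳ = ΣA·y / ΣA = 5.5122 cm.
Transfer each piece to the centroidal x-axis using Ī + A·d² with d = y − 5.5122:
  bottom plate: d = -4.1122 cm → contributes +590.15 cm⁴
  web plate: d = 2.2878 cm → contributes +162.81 cm⁴
  top plate: d = 8.3878 cm → contributes +934 cm⁴
Total I = 1 687 cm⁴.
Extreme fibre distance c = 9.4878 cm; S = I/c = 177.8 cm³.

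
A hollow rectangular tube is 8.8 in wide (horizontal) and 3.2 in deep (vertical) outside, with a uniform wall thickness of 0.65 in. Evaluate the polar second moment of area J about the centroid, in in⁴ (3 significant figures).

Decompose the section into non-overlapping parts with the origin at the bottom-left of its bounding rectangle.
Outer rectangle: 8.8 × 3.2, A = 28.16 in², y = 1.6 in, Ī = 24.03 in⁴.
Inner void (subtracted): 7.5 × 1.9, A = 14.25 in², y = 1.6 in, Ī = 4.2869 in⁴.
By symmetry the centroid is at mid-height, ȳ = 1.6 in.
All pieces are centred on the centroidal x-axis, so I = ΣĪ (holes subtracted) = 19.743 in⁴.
Repeating about the centroidal y-axis gives I_y = 114.93 in⁴.
Polar second moment: J = I_x + I_y = 134.67 in⁴.

J ≈ 135 in⁴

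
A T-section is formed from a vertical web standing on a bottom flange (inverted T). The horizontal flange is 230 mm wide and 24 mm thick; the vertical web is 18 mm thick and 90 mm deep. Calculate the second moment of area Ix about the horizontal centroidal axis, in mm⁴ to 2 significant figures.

Ix ≈ 5.4 × 10⁶ mm⁴

Split into non-overlapping primitives; take the origin at the lower-left of the bounding box.
Flange: 230 × 24, A = 5 520 mm², y = 12 mm, Ī = 264 960 mm⁴.
Web: 18 × 90, A = 1 620 mm², y = 69 mm, Ī = 1 093 500 mm⁴.
Centroid: ȳ = ΣA·y / ΣA = 24.93 mm.
Transfer each piece to the horizontal centroidal axis using Ī + A·d² with d = y − 24.93:
  flange: d = -12.93 mm → contributes +1 188 217 mm⁴
  web: d = 44.07 mm → contributes +4 239 411 mm⁴
Total I = 5 427 628 mm⁴.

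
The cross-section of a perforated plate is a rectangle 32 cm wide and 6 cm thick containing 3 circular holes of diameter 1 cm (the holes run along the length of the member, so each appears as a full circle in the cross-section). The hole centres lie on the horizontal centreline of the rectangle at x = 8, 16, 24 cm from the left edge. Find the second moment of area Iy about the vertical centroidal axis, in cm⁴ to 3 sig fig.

Iy ≈ 1.63 × 10⁴ cm⁴

Split into non-overlapping primitives; take the origin at the lower-left of the bounding box.
Plate: 32 × 6, A = 192 cm², x = 16 cm, Ī = 16 384 cm⁴.
Hole 1 (subtracted): ⌀1, A = 0.7854 cm², x = 8 cm, Ī = 0.049087 cm⁴.
Hole 2 (subtracted): ⌀1, A = 0.7854 cm², x = 16 cm, Ī = 0.049087 cm⁴.
Hole 3 (subtracted): ⌀1, A = 0.7854 cm², x = 24 cm, Ī = 0.049087 cm⁴.
By symmetry the centroid is at mid-width, x̄ = 16 cm.
Transfer each piece to the vertical centroidal axis using Ī + A·d² with d = x − 16:
  plate: d = 0 cm → contributes +16 384 cm⁴
  hole 1: d = -8 cm → contributes −50.315 cm⁴
  hole 2: d = 0 cm → contributes −0.049087 cm⁴
  hole 3: d = 8 cm → contributes −50.315 cm⁴
Total I = 16 283 cm⁴.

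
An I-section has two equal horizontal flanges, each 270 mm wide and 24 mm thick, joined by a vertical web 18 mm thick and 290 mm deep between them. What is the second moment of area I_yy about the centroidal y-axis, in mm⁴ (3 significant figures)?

Break the section into simple shapes (no overlaps), measuring from the bottom-left corner of the bounding box.
Bottom flange: 270 × 24, A = 6 480 mm², x = 135 mm, Ī = 39 366 000 mm⁴.
Web: 18 × 290, A = 5 220 mm², x = 135 mm, Ī = 140 940 mm⁴.
Top flange: 270 × 24, A = 6 480 mm², x = 135 mm, Ī = 39 366 000 mm⁴.
By symmetry the centroid is at mid-width, x̄ = 135 mm.
All pieces are centred on the centroidal y-axis, so I = ΣĪ = 78 872 940 mm⁴.

I_yy ≈ 7.89 × 10⁷ mm⁴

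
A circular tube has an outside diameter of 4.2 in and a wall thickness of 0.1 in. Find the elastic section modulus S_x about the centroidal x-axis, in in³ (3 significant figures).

Decompose the section into non-overlapping parts with the origin at the bottom-left of its bounding rectangle.
Outer circle: ⌀4.2, A = 13.854 in², y = 2.1 in, Ī = 15.275 in⁴.
Bore (subtracted): ⌀4, A = 12.566 in², y = 2.1 in, Ī = 12.566 in⁴.
By symmetry the centroid is at mid-height, ȳ = 2.1 in.
All pieces are centred on the centroidal x-axis, so I = ΣĪ (holes subtracted) = 2.7081 in⁴.
Extreme fibre distance c = 2.1 in; S = I/c = 1.2896 in³.

S_x ≈ 1.29 in³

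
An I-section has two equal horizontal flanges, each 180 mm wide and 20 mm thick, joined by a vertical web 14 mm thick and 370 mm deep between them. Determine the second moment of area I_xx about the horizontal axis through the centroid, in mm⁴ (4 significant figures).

Treat the section as a set of non-overlapping primitives; coordinates are from the bounding-box lower-left.
Bottom flange: 180 × 20, A = 3 600 mm², y = 10 mm, Ī = 120 000 mm⁴.
Web: 14 × 370, A = 5 180 mm², y = 205 mm, Ī = 59 095 167 mm⁴.
Top flange: 180 × 20, A = 3 600 mm², y = 400 mm, Ī = 120 000 mm⁴.
By symmetry the centroid is at mid-height, ȳ = 205 mm.
Transfer each piece to the horizontal axis through the centroid using Ī + A·d² with d = y − 205:
  bottom flange: d = -195 mm → contributes +137 010 000 mm⁴
  web: d = 0 mm → contributes +59 095 167 mm⁴
  top flange: d = 195 mm → contributes +137 010 000 mm⁴
Total I = 333 115 167 mm⁴.

I_xx ≈ 3.331 × 10⁸ mm⁴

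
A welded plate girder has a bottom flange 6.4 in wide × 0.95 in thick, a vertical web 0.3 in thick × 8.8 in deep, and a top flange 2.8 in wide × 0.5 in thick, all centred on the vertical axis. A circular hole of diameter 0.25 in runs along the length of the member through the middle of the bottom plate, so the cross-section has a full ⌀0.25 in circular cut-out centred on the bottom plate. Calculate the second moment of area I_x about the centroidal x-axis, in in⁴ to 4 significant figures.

Decompose the section into non-overlapping parts with the origin at the bottom-left of its bounding rectangle.
Bottom plate: 6.4 × 0.95, A = 6.08 in², y = 0.475 in, Ī = 0.457267 in⁴.
Web plate: 0.3 × 8.8, A = 2.64 in², y = 5.35 in, Ī = 17.0368 in⁴.
Top plate: 2.8 × 0.5, A = 1.4 in², y = 10 in, Ī = 0.0291667 in⁴.
Hole (subtracted): ⌀0.25, A = 0.0490874 in², y = 0.475 in, Ī = 0.000191748 in⁴.
Centroid: ȳ = ΣA·y / ΣA = 3.07705 in.
Transfer each piece to the centroidal x-axis using Ī + A·d² with d = y − 3.07705:
  bottom plate: d = -2.60205 in → contributes +41.6228 in⁴
  web plate: d = 2.27295 in → contributes +30.6759 in⁴
  top plate: d = 6.92295 in → contributes +67.1273 in⁴
  hole: d = -2.60205 in → contributes −0.332545 in⁴
Total I = 139.093 in⁴.

I_x ≈ 139.1 in⁴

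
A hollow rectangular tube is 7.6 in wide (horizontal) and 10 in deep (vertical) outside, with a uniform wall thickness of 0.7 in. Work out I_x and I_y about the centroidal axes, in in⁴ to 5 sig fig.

I_x ≈ 304.70 in⁴, I_y ≈ 195.01 in⁴

Decompose the section into non-overlapping parts with the origin at the bottom-left of its bounding rectangle.
Outer rectangle: 7.6 × 10, A = 76 in², y = 5 in, Ī = 633.3333 in⁴.
Inner void (subtracted): 6.2 × 8.6, A = 53.32 in², y = 5 in, Ī = 328.6289 in⁴.
By symmetry the centroid is at mid-height, ȳ = 5 in.
All pieces are centred on the centroidal x-axis, so I = ΣĪ (holes subtracted) = 304.7044 in⁴.
Repeating about the centroidal y-axis gives I_y = 195.0116 in⁴.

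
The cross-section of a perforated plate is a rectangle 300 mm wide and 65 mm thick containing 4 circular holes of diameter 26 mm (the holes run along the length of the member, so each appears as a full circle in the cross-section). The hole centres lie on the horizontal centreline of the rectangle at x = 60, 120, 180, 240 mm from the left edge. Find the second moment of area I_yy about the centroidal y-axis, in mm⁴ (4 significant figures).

Break the section into simple shapes (no overlaps), measuring from the bottom-left corner of the bounding box.
Plate: 300 × 65, A = 19 500 mm², x = 150 mm, Ī = 146 250 000 mm⁴.
Hole 1 (subtracted): ⌀26, A = 530.929 mm², x = 60 mm, Ī = 22431.8 mm⁴.
Hole 2 (subtracted): ⌀26, A = 530.929 mm², x = 120 mm, Ī = 22431.8 mm⁴.
Hole 3 (subtracted): ⌀26, A = 530.929 mm², x = 180 mm, Ī = 22431.8 mm⁴.
Hole 4 (subtracted): ⌀26, A = 530.929 mm², x = 240 mm, Ī = 22431.8 mm⁴.
By symmetry the centroid is at mid-width, x̄ = 150 mm.
Transfer each piece to the centroidal y-axis using Ī + A·d² with d = x − 150:
  plate: d = 0 mm → contributes +146 250 000 mm⁴
  hole 1: d = -90 mm → contributes −4 322 958 mm⁴
  hole 2: d = -30 mm → contributes −500 268 mm⁴
  hole 3: d = 30 mm → contributes −500 268 mm⁴
  hole 4: d = 90 mm → contributes −4 322 958 mm⁴
Total I = 136 603 548 mm⁴.

I_yy ≈ 1.366 × 10⁸ mm⁴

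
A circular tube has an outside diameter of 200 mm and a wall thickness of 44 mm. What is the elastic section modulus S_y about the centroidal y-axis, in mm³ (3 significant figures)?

S_y ≈ 7.08 × 10⁵ mm³

Split into non-overlapping primitives; take the origin at the lower-left of the bounding box.
Outer circle: ⌀200, A = 31 416 mm², x = 100 mm, Ī = 78 539 816 mm⁴.
Bore (subtracted): ⌀112, A = 9 852 mm², x = 100 mm, Ī = 7 723 995 mm⁴.
By symmetry the centroid is at mid-width, x̄ = 100 mm.
All pieces are centred on the centroidal y-axis, so I = ΣĪ (holes subtracted) = 70 815 821 mm⁴.
Extreme fibre distance c = 100 mm; S = I/c = 708 158 mm³.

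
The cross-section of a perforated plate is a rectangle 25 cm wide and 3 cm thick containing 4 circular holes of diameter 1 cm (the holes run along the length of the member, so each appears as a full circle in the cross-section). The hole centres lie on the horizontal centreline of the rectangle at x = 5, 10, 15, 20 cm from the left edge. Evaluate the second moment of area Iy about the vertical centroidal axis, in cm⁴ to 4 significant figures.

Iy ≈ 3808 cm⁴

Treat the section as a set of non-overlapping primitives; coordinates are from the bounding-box lower-left.
Plate: 25 × 3, A = 75 cm², x = 12.5 cm, Ī = 3906.25 cm⁴.
Hole 1 (subtracted): ⌀1, A = 0.785398 cm², x = 5 cm, Ī = 0.0490874 cm⁴.
Hole 2 (subtracted): ⌀1, A = 0.785398 cm², x = 10 cm, Ī = 0.0490874 cm⁴.
Hole 3 (subtracted): ⌀1, A = 0.785398 cm², x = 15 cm, Ī = 0.0490874 cm⁴.
Hole 4 (subtracted): ⌀1, A = 0.785398 cm², x = 20 cm, Ī = 0.0490874 cm⁴.
By symmetry the centroid is at mid-width, x̄ = 12.5 cm.
Transfer each piece to the vertical centroidal axis using Ī + A·d² with d = x − 12.5:
  plate: d = 0 cm → contributes +3906.25 cm⁴
  hole 1: d = -7.5 cm → contributes −44.2277 cm⁴
  hole 2: d = -2.5 cm → contributes −4.95783 cm⁴
  hole 3: d = 2.5 cm → contributes −4.95783 cm⁴
  hole 4: d = 7.5 cm → contributes −44.2277 cm⁴
Total I = 3807.88 cm⁴.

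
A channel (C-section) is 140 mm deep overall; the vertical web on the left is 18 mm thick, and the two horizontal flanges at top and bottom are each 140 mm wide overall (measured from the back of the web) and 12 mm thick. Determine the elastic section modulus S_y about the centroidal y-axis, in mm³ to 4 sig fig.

S_y ≈ 1.107 × 10⁵ mm³

Split into non-overlapping primitives; take the origin at the lower-left of the bounding box.
Web: 18 × 140, A = 2 520 mm², x = 9 mm, Ī = 68 040 mm⁴.
Top flange (beyond web): 122 × 12, A = 1 464 mm², x = 79 mm, Ī = 1 815 848 mm⁴.
Bottom flange (beyond web): 122 × 12, A = 1 464 mm², x = 79 mm, Ī = 1 815 848 mm⁴.
Centroid: x̄ = ΣA·x / ΣA = 46.6211 mm.
Transfer each piece to the centroidal y-axis using Ī + A·d² with d = x − 46.6211:
  web: d = -37.6211 mm → contributes +3 634 723 mm⁴
  top flange (beyond web): d = 32.3789 mm → contributes +3 350 691 mm⁴
  bottom flange (beyond web): d = 32.3789 mm → contributes +3 350 691 mm⁴
Total I = 10 336 106 mm⁴.
Extreme fibre distance c = 93.3789 mm; S = I/c = 110 690 mm³.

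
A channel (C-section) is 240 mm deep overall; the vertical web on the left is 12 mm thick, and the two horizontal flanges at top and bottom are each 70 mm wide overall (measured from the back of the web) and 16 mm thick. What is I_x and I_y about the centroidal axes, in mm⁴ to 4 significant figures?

Decompose the section into non-overlapping parts with the origin at the bottom-left of its bounding rectangle.
Web: 12 × 240, A = 2 880 mm², y = 120 mm, Ī = 13 824 000 mm⁴.
Top flange (beyond web): 58 × 16, A = 928 mm², y = 232 mm, Ī = 19797.3 mm⁴.
Bottom flange (beyond web): 58 × 16, A = 928 mm², y = 8 mm, Ī = 19797.3 mm⁴.
By symmetry the centroid is at mid-height, ȳ = 120 mm.
Transfer each piece to the centroidal x-axis using Ī + A·d² with d = y − 120:
  web: d = 0 mm → contributes +13 824 000 mm⁴
  top flange (beyond web): d = 112 mm → contributes +11 660 629 mm⁴
  bottom flange (beyond web): d = -112 mm → contributes +11 660 629 mm⁴
Total I = 37 145 259 mm⁴.
For the y-axis: x̄ = 19.7162 mm.
Repeating about the centroidal y-axis gives I_y = 1 937 453 mm⁴.

I_x ≈ 3.715 × 10⁷ mm⁴, I_y ≈ 1.937 × 10⁶ mm⁴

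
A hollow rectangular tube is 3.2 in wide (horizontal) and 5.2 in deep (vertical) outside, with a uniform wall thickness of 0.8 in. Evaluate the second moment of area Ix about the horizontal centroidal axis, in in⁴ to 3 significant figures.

Ix ≈ 31.3 in⁴

Treat the section as a set of non-overlapping primitives; coordinates are from the bounding-box lower-left.
Outer rectangle: 3.2 × 5.2, A = 16.64 in², y = 2.6 in, Ī = 37.495 in⁴.
Inner void (subtracted): 1.6 × 3.6, A = 5.76 in², y = 2.6 in, Ī = 6.2208 in⁴.
By symmetry the centroid is at mid-height, ȳ = 2.6 in.
All pieces are centred on the horizontal centroidal axis, so I = ΣĪ (holes subtracted) = 31.275 in⁴.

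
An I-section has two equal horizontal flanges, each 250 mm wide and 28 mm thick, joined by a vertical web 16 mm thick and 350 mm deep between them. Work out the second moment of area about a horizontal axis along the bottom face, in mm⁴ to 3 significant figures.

I_base ≈ 1.37 × 10⁹ mm⁴

Treat the section as a set of non-overlapping primitives; coordinates are from the bounding-box lower-left.
Bottom flange: 250 × 28, A = 7 000 mm², y = 14 mm, Ī = 457 333 mm⁴.
Web: 16 × 350, A = 5 600 mm², y = 203 mm, Ī = 57 166 667 mm⁴.
Top flange: 250 × 28, A = 7 000 mm², y = 392 mm, Ī = 457 333 mm⁴.
Transfer each piece to a horizontal axis along the bottom face using Ī + A·d² with d = y − 0:
  bottom flange: d = 14 mm → contributes +1 829 333 mm⁴
  web: d = 203 mm → contributes +287 937 067 mm⁴
  top flange: d = 392 mm → contributes +1 076 105 333 mm⁴
Total I = 1 365 871 733 mm⁴.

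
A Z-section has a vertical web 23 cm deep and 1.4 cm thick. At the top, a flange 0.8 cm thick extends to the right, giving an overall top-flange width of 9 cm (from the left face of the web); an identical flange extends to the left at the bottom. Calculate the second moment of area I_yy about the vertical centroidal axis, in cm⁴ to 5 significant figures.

I_yy ≈ 310.03 cm⁴

Break the section into simple shapes (no overlaps), measuring from the bottom-left corner of the bounding box.
Web: 1.4 × 23, A = 32.2 cm², x = 8.3 cm, Ī = 5.259333 cm⁴.
Top flange (beyond web): 7.6 × 0.8, A = 6.08 cm², x = 12.8 cm, Ī = 29.26507 cm⁴.
Bottom flange (beyond web): 7.6 × 0.8, A = 6.08 cm², x = 3.8 cm, Ī = 29.26507 cm⁴.
Centroid: x̄ = ΣA·x / ΣA = 8.3 cm.
Transfer each piece to the vertical centroidal axis using Ī + A·d² with d = x − 8.3:
  web: d = 0 cm → contributes +5.259333 cm⁴
  top flange (beyond web): d = 4.5 cm → contributes +152.3851 cm⁴
  bottom flange (beyond web): d = -4.5 cm → contributes +152.3851 cm⁴
Total I = 310.0295 cm⁴.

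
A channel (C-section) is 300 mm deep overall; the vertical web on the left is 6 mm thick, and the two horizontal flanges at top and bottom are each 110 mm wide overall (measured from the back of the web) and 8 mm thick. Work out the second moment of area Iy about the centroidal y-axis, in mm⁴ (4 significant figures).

Break the section into simple shapes (no overlaps), measuring from the bottom-left corner of the bounding box.
Web: 6 × 300, A = 1 800 mm², x = 3 mm, Ī = 5 400 mm⁴.
Top flange (beyond web): 104 × 8, A = 832 mm², x = 58 mm, Ī = 749 909 mm⁴.
Bottom flange (beyond web): 104 × 8, A = 832 mm², x = 58 mm, Ī = 749 909 mm⁴.
Centroid: x̄ = ΣA·x / ΣA = 29.4203 mm.
Transfer each piece to the centroidal y-axis using Ī + A·d² with d = x − 29.4203:
  web: d = -26.4203 mm → contributes +1 261 860 mm⁴
  top flange (beyond web): d = 28.5797 mm → contributes +1 429 485 mm⁴
  bottom flange (beyond web): d = 28.5797 mm → contributes +1 429 485 mm⁴
Total I = 4 120 831 mm⁴.

Iy ≈ 4.121 × 10⁶ mm⁴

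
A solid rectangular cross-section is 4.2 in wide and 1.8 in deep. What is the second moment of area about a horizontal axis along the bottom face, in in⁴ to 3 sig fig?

I_base ≈ 8.16 in⁴

The section: 4.2 × 1.8, A = 7.56 in², y = 0.9 in, Ī = 2.0412 in⁴.
Transfer it to the base of the section using Ī + A·d² with d = y − 0:
  the section: d = 0.9 in → contributes +8.1648 in⁴
Total I = 8.1648 in⁴.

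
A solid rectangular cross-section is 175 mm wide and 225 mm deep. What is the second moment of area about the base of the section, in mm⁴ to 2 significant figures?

I_base ≈ 6.6 × 10⁸ mm⁴

The section: 175 × 225, A = 39 375 mm², y = 112.5 mm, Ī = 166 113 281 mm⁴.
Transfer it to the bottom edge using Ī + A·d² with d = y − 0:
  the section: d = 112.5 mm → contributes +664 453 125 mm⁴
Total I = 664 453 125 mm⁴.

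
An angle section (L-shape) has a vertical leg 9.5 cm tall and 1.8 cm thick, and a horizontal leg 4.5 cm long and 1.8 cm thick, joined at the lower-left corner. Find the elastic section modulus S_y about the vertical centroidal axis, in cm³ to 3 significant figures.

Split into non-overlapping primitives; take the origin at the lower-left of the bounding box.
Vertical leg: 1.8 × 9.5, A = 17.1 cm², x = 0.9 cm, Ī = 4.617 cm⁴.
Horizontal leg (remainder): 2.7 × 1.8, A = 4.86 cm², x = 3.15 cm, Ī = 2.9525 cm⁴.
Centroid: x̄ = ΣA·x / ΣA = 1.398 cm.
Transfer each piece to the vertical centroidal axis using Ī + A·d² with d = x − 1.398:
  vertical leg: d = -0.49795 cm → contributes +8.857 cm⁴
  horizontal leg (remainder): d = 1.752 cm → contributes +17.871 cm⁴
Total I = 26.728 cm⁴.
Extreme fibre distance c = 3.102 cm; S = I/c = 8.6163 cm³.

S_y ≈ 8.62 cm³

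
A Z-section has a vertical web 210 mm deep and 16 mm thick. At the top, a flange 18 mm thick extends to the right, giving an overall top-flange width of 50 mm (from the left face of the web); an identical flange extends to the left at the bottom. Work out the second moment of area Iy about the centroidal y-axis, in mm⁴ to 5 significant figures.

Iy ≈ 9.5459 × 10⁵ mm⁴

Break the section into simple shapes (no overlaps), measuring from the bottom-left corner of the bounding box.
Web: 16 × 210, A = 3 360 mm², x = 42 mm, Ī = 71 680 mm⁴.
Top flange (beyond web): 34 × 18, A = 612 mm², x = 67 mm, Ī = 58 956 mm⁴.
Bottom flange (beyond web): 34 × 18, A = 612 mm², x = 17 mm, Ī = 58 956 mm⁴.
Centroid: x̄ = ΣA·x / ΣA = 42 mm.
Transfer each piece to the centroidal y-axis using Ī + A·d² with d = x − 42:
  web: d = 0 mm → contributes +71 680 mm⁴
  top flange (beyond web): d = 25 mm → contributes +441 456 mm⁴
  bottom flange (beyond web): d = -25 mm → contributes +441 456 mm⁴
Total I = 954 592 mm⁴.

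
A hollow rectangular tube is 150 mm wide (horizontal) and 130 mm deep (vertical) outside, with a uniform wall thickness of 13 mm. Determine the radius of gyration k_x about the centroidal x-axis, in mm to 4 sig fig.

Split into non-overlapping primitives; take the origin at the lower-left of the bounding box.
Outer rectangle: 150 × 130, A = 19 500 mm², y = 65 mm, Ī = 27 462 500 mm⁴.
Inner void (subtracted): 124 × 104, A = 12 896 mm², y = 65 mm, Ī = 11 623 595 mm⁴.
By symmetry the centroid is at mid-height, ȳ = 65 mm.
All pieces are centred on the centroidal x-axis, so I = ΣĪ (holes subtracted) = 15 838 905 mm⁴.
Radius of gyration: k = √(I/A) = √(15 838 905 / 6 604) = 48.9733 mm.

k_x ≈ 48.97 mm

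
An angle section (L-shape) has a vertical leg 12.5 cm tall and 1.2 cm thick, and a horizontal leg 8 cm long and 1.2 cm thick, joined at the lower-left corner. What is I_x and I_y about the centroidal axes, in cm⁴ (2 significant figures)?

I_x ≈ 370 cm⁴, I_y ≈ 120 cm⁴

Decompose the section into non-overlapping parts with the origin at the bottom-left of its bounding rectangle.
Vertical leg: 1.2 × 12.5, A = 15 cm², y = 6.25 cm, Ī = 195.3 cm⁴.
Horizontal leg (remainder): 6.8 × 1.2, A = 8.16 cm², y = 0.6 cm, Ī = 0.9792 cm⁴.
Centroid: ȳ = ΣA·y / ΣA = 4.259 cm.
Transfer each piece to the centroidal x-axis using Ī + A·d² with d = y − 4.259:
  vertical leg: d = 1.991 cm → contributes +254.8 cm⁴
  horizontal leg (remainder): d = -3.659 cm → contributes +110.2 cm⁴
Total I = 365 cm⁴.
For the y-axis: x̄ = 2.009 cm.
Repeating about the centroidal y-axis gives I_y = 117.8 cm⁴.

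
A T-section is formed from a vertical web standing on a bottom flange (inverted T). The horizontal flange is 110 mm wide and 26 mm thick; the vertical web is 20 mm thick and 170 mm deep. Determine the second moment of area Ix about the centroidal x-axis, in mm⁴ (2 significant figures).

Ix ≈ 2.3 × 10⁷ mm⁴

Split into non-overlapping primitives; take the origin at the lower-left of the bounding box.
Flange: 110 × 26, A = 2 860 mm², y = 13 mm, Ī = 161 113 mm⁴.
Web: 20 × 170, A = 3 400 mm², y = 111 mm, Ī = 8 188 333 mm⁴.
Centroid: ȳ = ΣA·y / ΣA = 66.23 mm.
Transfer each piece to the centroidal x-axis using Ī + A·d² with d = y − 66.23:
  flange: d = -53.23 mm → contributes +8 263 768 mm⁴
  web: d = 44.77 mm → contributes +15 004 096 mm⁴
Total I = 23 267 865 mm⁴.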